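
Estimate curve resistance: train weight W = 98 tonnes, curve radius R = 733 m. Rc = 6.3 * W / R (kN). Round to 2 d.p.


Rc = 6.3 * W / R
Rc = 6.3 * 98 / 733
Rc = 617.4 / 733
Rc = 0.84 kN

0.84


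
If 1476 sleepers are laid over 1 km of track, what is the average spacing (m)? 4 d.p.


Spacing = 1000 m / number of sleepers
Spacing = 1000 / 1476
Spacing = 0.6775 m

0.6775


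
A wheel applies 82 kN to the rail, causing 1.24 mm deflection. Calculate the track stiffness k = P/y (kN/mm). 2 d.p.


Track stiffness k = P / y
k = 82 / 1.24
k = 66.13 kN/mm

66.13


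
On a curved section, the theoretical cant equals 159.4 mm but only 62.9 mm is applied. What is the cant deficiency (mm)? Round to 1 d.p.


Cant deficiency = equilibrium cant - actual cant
CD = 159.4 - 62.9
CD = 96.5 mm

96.5


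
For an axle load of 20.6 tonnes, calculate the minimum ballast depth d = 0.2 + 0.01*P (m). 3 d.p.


d = 0.2 + 0.01 * 20.6
d = 0.2 + 0.206
d = 0.406 m

0.406


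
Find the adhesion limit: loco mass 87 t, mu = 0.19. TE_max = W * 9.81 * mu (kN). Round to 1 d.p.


TE_max = W * g * mu
TE_max = 87 * 9.81 * 0.19
TE_max = 853.47 * 0.19
TE_max = 162.2 kN

162.2


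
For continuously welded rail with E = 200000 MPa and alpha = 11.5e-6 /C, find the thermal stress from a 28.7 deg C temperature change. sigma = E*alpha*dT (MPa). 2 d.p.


sigma = E * alpha * dT
sigma = 200000 * 11.5e-6 * 28.7
sigma = 2.3 * 28.7
sigma = 66.01 MPa

66.01


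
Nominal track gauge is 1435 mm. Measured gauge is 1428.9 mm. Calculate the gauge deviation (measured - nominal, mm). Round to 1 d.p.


Deviation = measured - nominal
Deviation = 1428.9 - 1435
Deviation = -6.1 mm

-6.1


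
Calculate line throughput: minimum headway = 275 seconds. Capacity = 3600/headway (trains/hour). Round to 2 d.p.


Capacity = 3600 / headway
Capacity = 3600 / 275
Capacity = 13.09 trains/hour

13.09


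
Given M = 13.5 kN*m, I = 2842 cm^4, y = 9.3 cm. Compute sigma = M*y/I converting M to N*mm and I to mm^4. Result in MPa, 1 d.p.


Convert units:
M = 13.5 kN*m = 13500000 N*mm
y = 9.3 cm = 93 mm
I = 2842 cm^4 = 28420000 mm^4
sigma = 13500000 * 93 / 28420000
sigma = 44.2 MPa

44.2


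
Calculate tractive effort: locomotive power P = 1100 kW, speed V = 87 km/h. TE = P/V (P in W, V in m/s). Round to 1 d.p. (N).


Convert: P = 1100 kW = 1100000 W
V = 87 / 3.6 = 24.1667 m/s
TE = 1100000 / 24.1667
TE = 45517.2 N

45517.2


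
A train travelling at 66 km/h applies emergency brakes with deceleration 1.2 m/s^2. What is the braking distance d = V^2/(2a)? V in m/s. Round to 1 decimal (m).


Convert speed: V = 66 / 3.6 = 18.3333 m/s
V^2 = 336.1111
d = 336.1111 / (2 * 1.2)
d = 336.1111 / 2.4
d = 140.0 m

140.0


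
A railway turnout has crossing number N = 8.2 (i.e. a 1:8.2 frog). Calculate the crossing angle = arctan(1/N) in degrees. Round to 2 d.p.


1/N = 1/8.2 = 0.121951
angle = arctan(0.121951) = 0.121352 rad
angle = 0.121352 * 180/pi = 6.95 degrees

6.95


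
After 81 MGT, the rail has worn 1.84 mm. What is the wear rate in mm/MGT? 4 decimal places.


Wear rate = total wear / cumulative tonnage
Rate = 1.84 / 81
Rate = 0.0227 mm/MGT

0.0227


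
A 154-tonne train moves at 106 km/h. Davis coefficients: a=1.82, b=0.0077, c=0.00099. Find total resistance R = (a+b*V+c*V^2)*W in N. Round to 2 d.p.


b*V = 0.0077 * 106 = 0.8162
c*V^2 = 0.00099 * 11236 = 11.12364
R_per_t = 1.82 + 0.8162 + 11.12364 = 13.75984 N/t
R_total = 13.75984 * 154 = 2119.02 N

2119.02


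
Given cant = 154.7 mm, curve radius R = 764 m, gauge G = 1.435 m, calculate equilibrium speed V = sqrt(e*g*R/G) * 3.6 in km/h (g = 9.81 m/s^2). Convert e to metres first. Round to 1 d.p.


Convert cant: e = 154.7 mm = 0.1547 m
V_ms = sqrt(0.1547 * 9.81 * 764 / 1.435)
V_ms = sqrt(807.980312) = 28.425 m/s
V = 28.425 * 3.6 = 102.3 km/h

102.3


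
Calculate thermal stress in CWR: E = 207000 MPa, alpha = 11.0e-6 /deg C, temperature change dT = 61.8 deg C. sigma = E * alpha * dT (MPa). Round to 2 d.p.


sigma = E * alpha * dT
sigma = 207000 * 11.0e-6 * 61.8
sigma = 2.277 * 61.8
sigma = 140.72 MPa

140.72


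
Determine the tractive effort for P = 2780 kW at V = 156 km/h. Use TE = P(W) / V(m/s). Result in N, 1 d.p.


Convert: P = 2780 kW = 2780000 W
V = 156 / 3.6 = 43.3333 m/s
TE = 2780000 / 43.3333
TE = 64153.8 N

64153.8


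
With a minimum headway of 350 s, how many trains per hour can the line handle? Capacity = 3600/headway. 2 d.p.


Capacity = 3600 / headway
Capacity = 3600 / 350
Capacity = 10.29 trains/hour

10.29


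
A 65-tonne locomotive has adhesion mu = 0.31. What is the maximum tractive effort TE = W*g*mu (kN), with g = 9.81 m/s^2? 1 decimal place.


TE_max = W * g * mu
TE_max = 65 * 9.81 * 0.31
TE_max = 637.65 * 0.31
TE_max = 197.7 kN

197.7


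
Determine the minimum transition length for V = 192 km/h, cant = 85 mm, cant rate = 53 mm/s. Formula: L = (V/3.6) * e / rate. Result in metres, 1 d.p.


Convert speed: V = 192 / 3.6 = 53.3333 m/s
L = 53.3333 * 85 / 53
L = 4533.3333 / 53
L = 85.5 m

85.5


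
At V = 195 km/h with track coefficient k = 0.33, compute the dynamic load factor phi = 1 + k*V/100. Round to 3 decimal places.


phi = 1 + k * V / 100
phi = 1 + 0.33 * 195 / 100
phi = 1 + 0.6435
phi = 1.644

1.644


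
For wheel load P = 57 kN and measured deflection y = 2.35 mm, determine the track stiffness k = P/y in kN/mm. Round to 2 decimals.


Track stiffness k = P / y
k = 57 / 2.35
k = 24.26 kN/mm

24.26


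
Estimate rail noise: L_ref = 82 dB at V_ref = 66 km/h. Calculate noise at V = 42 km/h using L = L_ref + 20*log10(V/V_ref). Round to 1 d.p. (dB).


V/V_ref = 42 / 66 = 0.636364
log10(0.636364) = -0.196295
20 * -0.196295 = -3.9259
L = 82 + -3.9259 = 78.1 dB

78.1


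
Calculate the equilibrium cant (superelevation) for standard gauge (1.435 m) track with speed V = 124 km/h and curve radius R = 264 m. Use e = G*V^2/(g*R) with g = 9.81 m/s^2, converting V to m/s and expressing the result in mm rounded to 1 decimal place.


Convert speed: V = 124 / 3.6 = 34.4444 m/s
Apply formula: e = 1.435 * 34.4444^2 / (9.81 * 264)
e = 1.435 * 1186.4198 / 2589.84
e = 0.657381 m = 657.4 mm

657.4


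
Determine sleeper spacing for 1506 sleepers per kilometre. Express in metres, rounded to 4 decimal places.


Spacing = 1000 m / number of sleepers
Spacing = 1000 / 1506
Spacing = 0.6640 m

0.6640


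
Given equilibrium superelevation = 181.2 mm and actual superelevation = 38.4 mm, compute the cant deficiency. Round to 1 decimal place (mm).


Cant deficiency = equilibrium cant - actual cant
CD = 181.2 - 38.4
CD = 142.8 mm

142.8


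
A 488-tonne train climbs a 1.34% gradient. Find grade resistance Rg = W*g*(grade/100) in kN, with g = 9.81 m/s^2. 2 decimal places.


Rg = W * 9.81 * grade / 100
Rg = 488 * 9.81 * 1.34 / 100
Rg = 4787.28 * 0.0134
Rg = 64.15 kN

64.15


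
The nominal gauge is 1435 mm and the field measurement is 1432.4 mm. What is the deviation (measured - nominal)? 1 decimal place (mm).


Deviation = measured - nominal
Deviation = 1432.4 - 1435
Deviation = -2.6 mm

-2.6


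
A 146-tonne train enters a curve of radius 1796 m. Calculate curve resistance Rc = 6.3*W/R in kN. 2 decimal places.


Rc = 6.3 * W / R
Rc = 6.3 * 146 / 1796
Rc = 919.8 / 1796
Rc = 0.51 kN

0.51


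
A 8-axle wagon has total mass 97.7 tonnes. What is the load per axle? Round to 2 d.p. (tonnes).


Load per axle = total weight / number of axles
Load = 97.7 / 8
Load = 12.21 tonnes

12.21


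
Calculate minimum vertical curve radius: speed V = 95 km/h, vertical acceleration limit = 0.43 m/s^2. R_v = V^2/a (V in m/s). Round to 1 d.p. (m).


Convert speed: V = 95 / 3.6 = 26.3889 m/s
V^2 = 696.3735 m^2/s^2
R_v = 696.3735 / 0.43
R_v = 1619.5 m

1619.5


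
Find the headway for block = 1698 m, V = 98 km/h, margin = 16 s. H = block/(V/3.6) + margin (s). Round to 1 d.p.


V = 98 / 3.6 = 27.2222 m/s
Block traversal time = 1698 / 27.2222 = 62.3755 s
Headway = 62.3755 + 16
Headway = 78.4 s

78.4


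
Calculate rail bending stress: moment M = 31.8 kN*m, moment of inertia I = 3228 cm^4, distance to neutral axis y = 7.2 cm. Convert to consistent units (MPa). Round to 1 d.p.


Convert units:
M = 31.8 kN*m = 31800000 N*mm
y = 7.2 cm = 72 mm
I = 3228 cm^4 = 32280000 mm^4
sigma = 31800000 * 72 / 32280000
sigma = 70.9 MPa

70.9


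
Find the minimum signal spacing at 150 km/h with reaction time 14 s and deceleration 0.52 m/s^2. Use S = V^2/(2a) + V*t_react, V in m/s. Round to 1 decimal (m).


V = 150 / 3.6 = 41.6667 m/s
Braking distance = 41.6667^2 / (2*0.52) = 1669.3376 m
Sighting distance = 41.6667 * 14 = 583.3333 m
S = 1669.3376 + 583.3333 = 2252.7 m

2252.7


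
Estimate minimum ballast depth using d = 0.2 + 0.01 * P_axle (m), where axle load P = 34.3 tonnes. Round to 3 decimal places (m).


d = 0.2 + 0.01 * 34.3
d = 0.2 + 0.343
d = 0.543 m

0.543


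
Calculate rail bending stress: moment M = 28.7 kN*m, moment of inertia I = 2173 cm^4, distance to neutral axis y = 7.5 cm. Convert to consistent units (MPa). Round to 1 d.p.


Convert units:
M = 28.7 kN*m = 28700000 N*mm
y = 7.5 cm = 75 mm
I = 2173 cm^4 = 21730000 mm^4
sigma = 28700000 * 75 / 21730000
sigma = 99.1 MPa

99.1


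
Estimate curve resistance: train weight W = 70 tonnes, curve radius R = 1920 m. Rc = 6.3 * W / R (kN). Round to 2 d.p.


Rc = 6.3 * W / R
Rc = 6.3 * 70 / 1920
Rc = 441.0 / 1920
Rc = 0.23 kN

0.23


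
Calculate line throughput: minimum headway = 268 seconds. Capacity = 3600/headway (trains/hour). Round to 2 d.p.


Capacity = 3600 / headway
Capacity = 3600 / 268
Capacity = 13.43 trains/hour

13.43


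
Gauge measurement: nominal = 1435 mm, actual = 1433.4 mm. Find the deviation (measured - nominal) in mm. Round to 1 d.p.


Deviation = measured - nominal
Deviation = 1433.4 - 1435
Deviation = -1.6 mm

-1.6


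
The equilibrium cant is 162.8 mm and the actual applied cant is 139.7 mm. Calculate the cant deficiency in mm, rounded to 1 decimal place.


Cant deficiency = equilibrium cant - actual cant
CD = 162.8 - 139.7
CD = 23.1 mm

23.1


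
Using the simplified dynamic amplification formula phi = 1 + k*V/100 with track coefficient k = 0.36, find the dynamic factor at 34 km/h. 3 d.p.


phi = 1 + k * V / 100
phi = 1 + 0.36 * 34 / 100
phi = 1 + 0.1224
phi = 1.122

1.122


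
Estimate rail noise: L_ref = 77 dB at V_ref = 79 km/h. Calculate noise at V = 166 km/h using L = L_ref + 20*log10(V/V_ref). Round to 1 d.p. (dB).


V/V_ref = 166 / 79 = 2.101266
log10(2.101266) = 0.322481
20 * 0.322481 = 6.4496
L = 77 + 6.4496 = 83.4 dB

83.4


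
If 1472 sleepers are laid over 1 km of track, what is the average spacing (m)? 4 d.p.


Spacing = 1000 m / number of sleepers
Spacing = 1000 / 1472
Spacing = 0.6793 m

0.6793


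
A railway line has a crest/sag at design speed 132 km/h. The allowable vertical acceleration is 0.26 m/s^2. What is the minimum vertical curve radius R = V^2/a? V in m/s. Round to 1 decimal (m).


Convert speed: V = 132 / 3.6 = 36.6667 m/s
V^2 = 1344.4444 m^2/s^2
R_v = 1344.4444 / 0.26
R_v = 5170.9 m

5170.9


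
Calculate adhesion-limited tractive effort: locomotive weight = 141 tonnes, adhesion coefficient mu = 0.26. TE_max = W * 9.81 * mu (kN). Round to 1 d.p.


TE_max = W * g * mu
TE_max = 141 * 9.81 * 0.26
TE_max = 1383.21 * 0.26
TE_max = 359.6 kN

359.6


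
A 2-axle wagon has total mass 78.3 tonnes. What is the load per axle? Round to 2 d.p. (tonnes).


Load per axle = total weight / number of axles
Load = 78.3 / 2
Load = 39.15 tonnes

39.15


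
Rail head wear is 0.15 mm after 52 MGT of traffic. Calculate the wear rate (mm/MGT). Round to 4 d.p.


Wear rate = total wear / cumulative tonnage
Rate = 0.15 / 52
Rate = 0.0029 mm/MGT

0.0029


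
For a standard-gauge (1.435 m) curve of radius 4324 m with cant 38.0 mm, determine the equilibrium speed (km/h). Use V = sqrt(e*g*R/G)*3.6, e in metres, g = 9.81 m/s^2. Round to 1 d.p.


Convert cant: e = 38.0 mm = 0.0380 m
V_ms = sqrt(0.0380 * 9.81 * 4324 / 1.435)
V_ms = sqrt(1123.275763) = 33.5153 m/s
V = 33.5153 * 3.6 = 120.7 km/h

120.7


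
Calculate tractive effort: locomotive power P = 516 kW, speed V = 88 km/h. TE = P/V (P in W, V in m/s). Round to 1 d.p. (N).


Convert: P = 516 kW = 516000 W
V = 88 / 3.6 = 24.4444 m/s
TE = 516000 / 24.4444
TE = 21109.1 N

21109.1


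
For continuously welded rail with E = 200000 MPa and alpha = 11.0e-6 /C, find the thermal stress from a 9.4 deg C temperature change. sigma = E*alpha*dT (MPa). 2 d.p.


sigma = E * alpha * dT
sigma = 200000 * 11.0e-6 * 9.4
sigma = 2.2 * 9.4
sigma = 20.68 MPa

20.68


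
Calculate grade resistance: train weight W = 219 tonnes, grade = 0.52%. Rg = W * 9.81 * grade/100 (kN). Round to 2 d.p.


Rg = W * 9.81 * grade / 100
Rg = 219 * 9.81 * 0.52 / 100
Rg = 2148.39 * 0.0052
Rg = 11.17 kN

11.17


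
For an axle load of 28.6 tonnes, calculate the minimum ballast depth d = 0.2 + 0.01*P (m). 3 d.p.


d = 0.2 + 0.01 * 28.6
d = 0.2 + 0.286
d = 0.486 m

0.486


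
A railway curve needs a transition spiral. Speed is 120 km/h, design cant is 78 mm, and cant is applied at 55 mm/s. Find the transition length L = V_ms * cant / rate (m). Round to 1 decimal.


Convert speed: V = 120 / 3.6 = 33.3333 m/s
L = 33.3333 * 78 / 55
L = 2600.0 / 55
L = 47.3 m

47.3


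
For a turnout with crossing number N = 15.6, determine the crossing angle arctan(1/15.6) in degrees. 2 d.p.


1/N = 1/15.6 = 0.064103
angle = arctan(0.064103) = 0.064015 rad
angle = 0.064015 * 180/pi = 3.67 degrees

3.67


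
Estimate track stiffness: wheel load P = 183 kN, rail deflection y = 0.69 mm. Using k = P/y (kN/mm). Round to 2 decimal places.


Track stiffness k = P / y
k = 183 / 0.69
k = 265.22 kN/mm

265.22


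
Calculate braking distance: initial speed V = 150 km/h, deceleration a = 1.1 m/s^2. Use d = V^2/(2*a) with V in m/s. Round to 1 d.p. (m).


Convert speed: V = 150 / 3.6 = 41.6667 m/s
V^2 = 1736.1111
d = 1736.1111 / (2 * 1.1)
d = 1736.1111 / 2.2
d = 789.1 m

789.1


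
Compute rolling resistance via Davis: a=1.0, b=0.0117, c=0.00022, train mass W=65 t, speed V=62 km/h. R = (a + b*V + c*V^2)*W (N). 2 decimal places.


b*V = 0.0117 * 62 = 0.7254
c*V^2 = 0.00022 * 3844 = 0.84568
R_per_t = 1.0 + 0.7254 + 0.84568 = 2.57108 N/t
R_total = 2.57108 * 65 = 167.12 N

167.12


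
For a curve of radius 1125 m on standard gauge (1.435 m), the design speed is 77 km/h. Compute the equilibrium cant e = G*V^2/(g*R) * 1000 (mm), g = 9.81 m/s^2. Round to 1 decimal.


Convert speed: V = 77 / 3.6 = 21.3889 m/s
Apply formula: e = 1.435 * 21.3889^2 / (9.81 * 1125)
e = 1.435 * 457.4846 / 11036.25
e = 0.059485 m = 59.5 mm

59.5


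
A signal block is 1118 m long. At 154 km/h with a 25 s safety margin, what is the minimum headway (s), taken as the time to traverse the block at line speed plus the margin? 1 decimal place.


V = 154 / 3.6 = 42.7778 m/s
Block traversal time = 1118 / 42.7778 = 26.1351 s
Headway = 26.1351 + 25
Headway = 51.1 s

51.1


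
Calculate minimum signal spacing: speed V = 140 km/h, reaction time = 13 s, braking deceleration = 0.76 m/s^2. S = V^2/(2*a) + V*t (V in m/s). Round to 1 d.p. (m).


V = 140 / 3.6 = 38.8889 m/s
Braking distance = 38.8889^2 / (2*0.76) = 994.9643 m
Sighting distance = 38.8889 * 13 = 505.5556 m
S = 994.9643 + 505.5556 = 1500.5 m

1500.5


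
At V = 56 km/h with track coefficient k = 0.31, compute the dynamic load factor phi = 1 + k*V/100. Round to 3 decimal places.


phi = 1 + k * V / 100
phi = 1 + 0.31 * 56 / 100
phi = 1 + 0.1736
phi = 1.174

1.174


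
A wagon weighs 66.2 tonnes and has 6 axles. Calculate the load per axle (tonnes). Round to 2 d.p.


Load per axle = total weight / number of axles
Load = 66.2 / 6
Load = 11.03 tonnes

11.03


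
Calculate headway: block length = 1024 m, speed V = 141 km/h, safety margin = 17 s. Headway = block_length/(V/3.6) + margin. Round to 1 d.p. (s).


V = 141 / 3.6 = 39.1667 m/s
Block traversal time = 1024 / 39.1667 = 26.1447 s
Headway = 26.1447 + 17
Headway = 43.1 s

43.1


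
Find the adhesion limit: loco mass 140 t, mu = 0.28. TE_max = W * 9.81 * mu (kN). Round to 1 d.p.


TE_max = W * g * mu
TE_max = 140 * 9.81 * 0.28
TE_max = 1373.4 * 0.28
TE_max = 384.6 kN

384.6


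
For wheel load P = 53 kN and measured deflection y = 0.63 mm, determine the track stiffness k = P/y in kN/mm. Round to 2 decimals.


Track stiffness k = P / y
k = 53 / 0.63
k = 84.13 kN/mm

84.13


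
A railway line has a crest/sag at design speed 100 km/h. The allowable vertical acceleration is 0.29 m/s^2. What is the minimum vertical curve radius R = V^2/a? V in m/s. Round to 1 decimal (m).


Convert speed: V = 100 / 3.6 = 27.7778 m/s
V^2 = 771.6049 m^2/s^2
R_v = 771.6049 / 0.29
R_v = 2660.7 m

2660.7


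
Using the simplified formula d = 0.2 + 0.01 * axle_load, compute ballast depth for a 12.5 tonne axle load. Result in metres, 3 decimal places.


d = 0.2 + 0.01 * 12.5
d = 0.2 + 0.125
d = 0.325 m

0.325


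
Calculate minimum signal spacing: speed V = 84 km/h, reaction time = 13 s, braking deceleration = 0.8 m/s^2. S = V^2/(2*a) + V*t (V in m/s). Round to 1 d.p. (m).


V = 84 / 3.6 = 23.3333 m/s
Braking distance = 23.3333^2 / (2*0.8) = 340.2778 m
Sighting distance = 23.3333 * 13 = 303.3333 m
S = 340.2778 + 303.3333 = 643.6 m

643.6


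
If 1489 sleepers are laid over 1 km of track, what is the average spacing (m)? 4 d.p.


Spacing = 1000 m / number of sleepers
Spacing = 1000 / 1489
Spacing = 0.6716 m

0.6716


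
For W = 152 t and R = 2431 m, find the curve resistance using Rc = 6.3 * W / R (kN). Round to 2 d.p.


Rc = 6.3 * W / R
Rc = 6.3 * 152 / 2431
Rc = 957.6 / 2431
Rc = 0.39 kN

0.39


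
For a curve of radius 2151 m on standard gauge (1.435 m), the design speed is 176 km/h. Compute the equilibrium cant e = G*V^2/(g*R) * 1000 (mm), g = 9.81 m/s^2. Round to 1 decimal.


Convert speed: V = 176 / 3.6 = 48.8889 m/s
Apply formula: e = 1.435 * 48.8889^2 / (9.81 * 2151)
e = 1.435 * 2390.1235 / 21101.31
e = 0.162541 m = 162.5 mm

162.5


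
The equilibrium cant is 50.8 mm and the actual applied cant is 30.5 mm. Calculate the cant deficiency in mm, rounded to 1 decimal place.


Cant deficiency = equilibrium cant - actual cant
CD = 50.8 - 30.5
CD = 20.3 mm

20.3


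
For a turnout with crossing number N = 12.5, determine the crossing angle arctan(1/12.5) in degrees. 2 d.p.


1/N = 1/12.5 = 0.08
angle = arctan(0.08) = 0.07983 rad
angle = 0.07983 * 180/pi = 4.57 degrees

4.57


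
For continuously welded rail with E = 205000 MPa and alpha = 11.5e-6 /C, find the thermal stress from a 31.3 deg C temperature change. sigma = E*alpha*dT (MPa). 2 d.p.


sigma = E * alpha * dT
sigma = 205000 * 11.5e-6 * 31.3
sigma = 2.3575 * 31.3
sigma = 73.79 MPa

73.79


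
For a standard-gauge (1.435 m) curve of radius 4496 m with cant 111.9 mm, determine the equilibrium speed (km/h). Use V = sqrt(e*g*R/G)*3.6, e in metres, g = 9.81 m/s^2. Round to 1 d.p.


Convert cant: e = 111.9 mm = 0.1119 m
V_ms = sqrt(0.1119 * 9.81 * 4496 / 1.435)
V_ms = sqrt(3439.327208) = 58.6458 m/s
V = 58.6458 * 3.6 = 211.1 km/h

211.1


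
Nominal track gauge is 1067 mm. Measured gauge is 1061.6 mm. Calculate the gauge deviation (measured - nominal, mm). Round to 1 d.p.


Deviation = measured - nominal
Deviation = 1061.6 - 1067
Deviation = -5.4 mm

-5.4


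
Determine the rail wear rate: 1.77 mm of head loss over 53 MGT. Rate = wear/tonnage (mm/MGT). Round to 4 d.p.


Wear rate = total wear / cumulative tonnage
Rate = 1.77 / 53
Rate = 0.0334 mm/MGT

0.0334


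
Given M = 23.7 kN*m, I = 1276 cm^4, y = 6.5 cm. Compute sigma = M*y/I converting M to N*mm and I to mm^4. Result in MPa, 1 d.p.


Convert units:
M = 23.7 kN*m = 23700000 N*mm
y = 6.5 cm = 65 mm
I = 1276 cm^4 = 12760000 mm^4
sigma = 23700000 * 65 / 12760000
sigma = 120.7 MPa

120.7


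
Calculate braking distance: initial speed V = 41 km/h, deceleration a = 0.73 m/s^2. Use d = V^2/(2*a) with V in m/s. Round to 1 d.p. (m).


Convert speed: V = 41 / 3.6 = 11.3889 m/s
V^2 = 129.7068
d = 129.7068 / (2 * 0.73)
d = 129.7068 / 1.46
d = 88.8 m

88.8


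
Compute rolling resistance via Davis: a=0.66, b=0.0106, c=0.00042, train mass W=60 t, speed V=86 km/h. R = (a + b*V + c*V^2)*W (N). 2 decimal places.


b*V = 0.0106 * 86 = 0.9116
c*V^2 = 0.00042 * 7396 = 3.10632
R_per_t = 0.66 + 0.9116 + 3.10632 = 4.67792 N/t
R_total = 4.67792 * 60 = 280.68 N

280.68


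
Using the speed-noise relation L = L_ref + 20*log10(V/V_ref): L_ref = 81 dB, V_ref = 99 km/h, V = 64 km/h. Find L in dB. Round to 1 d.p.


V/V_ref = 64 / 99 = 0.646465
log10(0.646465) = -0.189455
20 * -0.189455 = -3.7891
L = 81 + -3.7891 = 77.2 dB

77.2


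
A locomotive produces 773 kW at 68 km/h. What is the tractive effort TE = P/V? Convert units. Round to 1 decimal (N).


Convert: P = 773 kW = 773000 W
V = 68 / 3.6 = 18.8889 m/s
TE = 773000 / 18.8889
TE = 40923.5 N

40923.5


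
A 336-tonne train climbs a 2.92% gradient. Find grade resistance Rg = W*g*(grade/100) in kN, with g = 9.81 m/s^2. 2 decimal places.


Rg = W * 9.81 * grade / 100
Rg = 336 * 9.81 * 2.92 / 100
Rg = 3296.16 * 0.0292
Rg = 96.25 kN

96.25


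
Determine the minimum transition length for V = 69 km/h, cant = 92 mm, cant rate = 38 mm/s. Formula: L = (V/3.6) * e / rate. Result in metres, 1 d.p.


Convert speed: V = 69 / 3.6 = 19.1667 m/s
L = 19.1667 * 92 / 38
L = 1763.3333 / 38
L = 46.4 m

46.4


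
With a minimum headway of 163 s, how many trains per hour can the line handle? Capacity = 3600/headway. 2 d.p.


Capacity = 3600 / headway
Capacity = 3600 / 163
Capacity = 22.09 trains/hour

22.09


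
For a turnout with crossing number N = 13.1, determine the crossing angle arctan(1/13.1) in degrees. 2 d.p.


1/N = 1/13.1 = 0.076336
angle = arctan(0.076336) = 0.076188 rad
angle = 0.076188 * 180/pi = 4.37 degrees

4.37


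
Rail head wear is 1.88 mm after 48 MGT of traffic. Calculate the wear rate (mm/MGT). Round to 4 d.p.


Wear rate = total wear / cumulative tonnage
Rate = 1.88 / 48
Rate = 0.0392 mm/MGT

0.0392


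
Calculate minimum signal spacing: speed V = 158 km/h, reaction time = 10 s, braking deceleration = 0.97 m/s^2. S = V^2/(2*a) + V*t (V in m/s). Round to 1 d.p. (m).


V = 158 / 3.6 = 43.8889 m/s
Braking distance = 43.8889^2 / (2*0.97) = 992.9044 m
Sighting distance = 43.8889 * 10 = 438.8889 m
S = 992.9044 + 438.8889 = 1431.8 m

1431.8


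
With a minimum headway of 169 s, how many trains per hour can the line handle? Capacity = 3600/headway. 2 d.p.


Capacity = 3600 / headway
Capacity = 3600 / 169
Capacity = 21.30 trains/hour

21.30


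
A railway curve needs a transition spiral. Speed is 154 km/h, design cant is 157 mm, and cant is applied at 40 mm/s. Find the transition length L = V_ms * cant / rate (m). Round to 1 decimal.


Convert speed: V = 154 / 3.6 = 42.7778 m/s
L = 42.7778 * 157 / 40
L = 6716.1111 / 40
L = 167.9 m

167.9


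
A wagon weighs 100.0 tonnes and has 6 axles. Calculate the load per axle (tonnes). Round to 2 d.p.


Load per axle = total weight / number of axles
Load = 100.0 / 6
Load = 16.67 tonnes

16.67


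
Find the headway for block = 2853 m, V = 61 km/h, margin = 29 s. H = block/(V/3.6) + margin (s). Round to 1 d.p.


V = 61 / 3.6 = 16.9444 m/s
Block traversal time = 2853 / 16.9444 = 168.3738 s
Headway = 168.3738 + 29
Headway = 197.4 s

197.4


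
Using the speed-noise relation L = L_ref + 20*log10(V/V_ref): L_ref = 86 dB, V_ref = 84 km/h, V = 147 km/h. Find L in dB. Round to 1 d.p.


V/V_ref = 147 / 84 = 1.75
log10(1.75) = 0.243038
20 * 0.243038 = 4.8608
L = 86 + 4.8608 = 90.9 dB

90.9


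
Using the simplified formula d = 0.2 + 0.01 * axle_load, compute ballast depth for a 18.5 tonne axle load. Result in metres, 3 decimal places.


d = 0.2 + 0.01 * 18.5
d = 0.2 + 0.185
d = 0.385 m

0.385


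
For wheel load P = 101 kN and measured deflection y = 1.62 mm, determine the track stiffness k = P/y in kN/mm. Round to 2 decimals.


Track stiffness k = P / y
k = 101 / 1.62
k = 62.35 kN/mm

62.35


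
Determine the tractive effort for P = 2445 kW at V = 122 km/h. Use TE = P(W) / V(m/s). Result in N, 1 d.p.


Convert: P = 2445 kW = 2445000 W
V = 122 / 3.6 = 33.8889 m/s
TE = 2445000 / 33.8889
TE = 72147.5 N

72147.5


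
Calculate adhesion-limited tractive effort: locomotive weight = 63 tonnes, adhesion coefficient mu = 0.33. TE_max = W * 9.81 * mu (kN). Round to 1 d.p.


TE_max = W * g * mu
TE_max = 63 * 9.81 * 0.33
TE_max = 618.03 * 0.33
TE_max = 203.9 kN

203.9


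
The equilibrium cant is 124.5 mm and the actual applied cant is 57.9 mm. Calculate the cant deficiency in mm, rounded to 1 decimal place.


Cant deficiency = equilibrium cant - actual cant
CD = 124.5 - 57.9
CD = 66.6 mm

66.6


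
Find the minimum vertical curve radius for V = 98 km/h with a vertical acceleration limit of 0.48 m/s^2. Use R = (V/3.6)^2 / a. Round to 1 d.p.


Convert speed: V = 98 / 3.6 = 27.2222 m/s
V^2 = 741.0494 m^2/s^2
R_v = 741.0494 / 0.48
R_v = 1543.9 m

1543.9


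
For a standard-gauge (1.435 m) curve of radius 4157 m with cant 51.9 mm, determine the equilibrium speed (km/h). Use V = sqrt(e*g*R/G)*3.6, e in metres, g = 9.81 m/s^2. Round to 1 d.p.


Convert cant: e = 51.9 mm = 0.0519 m
V_ms = sqrt(0.0519 * 9.81 * 4157 / 1.435)
V_ms = sqrt(1474.906497) = 38.4045 m/s
V = 38.4045 * 3.6 = 138.3 km/h

138.3


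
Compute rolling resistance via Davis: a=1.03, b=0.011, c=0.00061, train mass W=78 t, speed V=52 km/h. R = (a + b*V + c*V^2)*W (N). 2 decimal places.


b*V = 0.011 * 52 = 0.572
c*V^2 = 0.00061 * 2704 = 1.64944
R_per_t = 1.03 + 0.572 + 1.64944 = 3.25144 N/t
R_total = 3.25144 * 78 = 253.61 N

253.61


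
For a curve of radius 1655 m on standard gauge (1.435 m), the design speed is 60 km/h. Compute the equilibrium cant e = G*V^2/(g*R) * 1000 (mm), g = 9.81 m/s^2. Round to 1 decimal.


Convert speed: V = 60 / 3.6 = 16.6667 m/s
Apply formula: e = 1.435 * 16.6667^2 / (9.81 * 1655)
e = 1.435 * 277.7778 / 16235.55
e = 0.024552 m = 24.6 mm

24.6


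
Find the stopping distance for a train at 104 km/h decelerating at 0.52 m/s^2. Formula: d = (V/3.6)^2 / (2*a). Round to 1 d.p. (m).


Convert speed: V = 104 / 3.6 = 28.8889 m/s
V^2 = 834.5679
d = 834.5679 / (2 * 0.52)
d = 834.5679 / 1.04
d = 802.5 m

802.5


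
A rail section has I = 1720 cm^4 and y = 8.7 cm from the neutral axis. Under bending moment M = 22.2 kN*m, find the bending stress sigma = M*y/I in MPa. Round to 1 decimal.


Convert units:
M = 22.2 kN*m = 22200000 N*mm
y = 8.7 cm = 87 mm
I = 1720 cm^4 = 17200000 mm^4
sigma = 22200000 * 87 / 17200000
sigma = 112.3 MPa

112.3


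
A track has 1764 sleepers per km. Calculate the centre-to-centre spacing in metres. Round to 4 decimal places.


Spacing = 1000 m / number of sleepers
Spacing = 1000 / 1764
Spacing = 0.5669 m

0.5669


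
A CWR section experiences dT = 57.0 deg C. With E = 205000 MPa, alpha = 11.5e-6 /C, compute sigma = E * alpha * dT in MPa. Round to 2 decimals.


sigma = E * alpha * dT
sigma = 205000 * 11.5e-6 * 57.0
sigma = 2.3575 * 57.0
sigma = 134.38 MPa

134.38


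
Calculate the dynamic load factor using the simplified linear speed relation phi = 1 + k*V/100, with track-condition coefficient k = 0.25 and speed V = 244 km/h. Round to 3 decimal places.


phi = 1 + k * V / 100
phi = 1 + 0.25 * 244 / 100
phi = 1 + 0.61
phi = 1.610

1.610


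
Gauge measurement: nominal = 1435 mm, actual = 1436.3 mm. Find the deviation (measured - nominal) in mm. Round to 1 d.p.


Deviation = measured - nominal
Deviation = 1436.3 - 1435
Deviation = 1.3 mm

1.3


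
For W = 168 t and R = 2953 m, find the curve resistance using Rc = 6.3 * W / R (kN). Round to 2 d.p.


Rc = 6.3 * W / R
Rc = 6.3 * 168 / 2953
Rc = 1058.4 / 2953
Rc = 0.36 kN

0.36


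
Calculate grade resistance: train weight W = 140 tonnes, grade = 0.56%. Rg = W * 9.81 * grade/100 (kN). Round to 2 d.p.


Rg = W * 9.81 * grade / 100
Rg = 140 * 9.81 * 0.56 / 100
Rg = 1373.4 * 0.0056
Rg = 7.69 kN

7.69


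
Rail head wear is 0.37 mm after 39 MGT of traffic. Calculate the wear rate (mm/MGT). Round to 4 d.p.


Wear rate = total wear / cumulative tonnage
Rate = 0.37 / 39
Rate = 0.0095 mm/MGT

0.0095


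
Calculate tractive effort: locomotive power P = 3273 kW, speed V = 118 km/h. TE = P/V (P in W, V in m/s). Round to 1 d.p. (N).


Convert: P = 3273 kW = 3273000 W
V = 118 / 3.6 = 32.7778 m/s
TE = 3273000 / 32.7778
TE = 99854.2 N

99854.2


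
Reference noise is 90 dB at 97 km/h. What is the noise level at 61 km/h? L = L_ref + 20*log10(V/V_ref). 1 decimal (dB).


V/V_ref = 61 / 97 = 0.628866
log10(0.628866) = -0.201442
20 * -0.201442 = -4.0288
L = 90 + -4.0288 = 86.0 dB

86.0


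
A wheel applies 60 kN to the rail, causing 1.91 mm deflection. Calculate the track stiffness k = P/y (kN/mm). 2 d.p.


Track stiffness k = P / y
k = 60 / 1.91
k = 31.41 kN/mm

31.41


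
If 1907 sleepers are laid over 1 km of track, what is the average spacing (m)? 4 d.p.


Spacing = 1000 m / number of sleepers
Spacing = 1000 / 1907
Spacing = 0.5244 m

0.5244


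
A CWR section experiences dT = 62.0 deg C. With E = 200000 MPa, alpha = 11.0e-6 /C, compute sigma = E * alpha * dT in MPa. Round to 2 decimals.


sigma = E * alpha * dT
sigma = 200000 * 11.0e-6 * 62.0
sigma = 2.2 * 62.0
sigma = 136.40 MPa

136.40


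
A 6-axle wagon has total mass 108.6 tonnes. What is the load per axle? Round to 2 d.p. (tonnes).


Load per axle = total weight / number of axles
Load = 108.6 / 6
Load = 18.10 tonnes

18.10


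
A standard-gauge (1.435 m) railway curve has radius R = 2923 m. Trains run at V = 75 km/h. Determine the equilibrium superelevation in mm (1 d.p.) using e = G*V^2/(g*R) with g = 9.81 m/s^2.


Convert speed: V = 75 / 3.6 = 20.8333 m/s
Apply formula: e = 1.435 * 20.8333^2 / (9.81 * 2923)
e = 1.435 * 434.0278 / 28674.63
e = 0.021721 m = 21.7 mm

21.7


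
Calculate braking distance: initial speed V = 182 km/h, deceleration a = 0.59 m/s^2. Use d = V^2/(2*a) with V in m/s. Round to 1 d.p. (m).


Convert speed: V = 182 / 3.6 = 50.5556 m/s
V^2 = 2555.8642
d = 2555.8642 / (2 * 0.59)
d = 2555.8642 / 1.18
d = 2166.0 m

2166.0


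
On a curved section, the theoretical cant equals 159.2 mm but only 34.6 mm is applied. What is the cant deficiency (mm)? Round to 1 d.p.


Cant deficiency = equilibrium cant - actual cant
CD = 159.2 - 34.6
CD = 124.6 mm

124.6


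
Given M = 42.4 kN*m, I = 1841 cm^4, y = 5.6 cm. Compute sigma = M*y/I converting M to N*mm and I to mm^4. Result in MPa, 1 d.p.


Convert units:
M = 42.4 kN*m = 42400000 N*mm
y = 5.6 cm = 56 mm
I = 1841 cm^4 = 18410000 mm^4
sigma = 42400000 * 56 / 18410000
sigma = 129.0 MPa

129.0


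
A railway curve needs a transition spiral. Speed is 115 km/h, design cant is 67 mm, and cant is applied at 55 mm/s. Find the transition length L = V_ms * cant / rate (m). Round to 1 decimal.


Convert speed: V = 115 / 3.6 = 31.9444 m/s
L = 31.9444 * 67 / 55
L = 2140.2778 / 55
L = 38.9 m

38.9


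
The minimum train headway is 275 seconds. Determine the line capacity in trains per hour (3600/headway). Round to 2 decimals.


Capacity = 3600 / headway
Capacity = 3600 / 275
Capacity = 13.09 trains/hour

13.09


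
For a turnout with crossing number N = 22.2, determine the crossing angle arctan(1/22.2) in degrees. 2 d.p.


1/N = 1/22.2 = 0.045045
angle = arctan(0.045045) = 0.045015 rad
angle = 0.045015 * 180/pi = 2.58 degrees

2.58


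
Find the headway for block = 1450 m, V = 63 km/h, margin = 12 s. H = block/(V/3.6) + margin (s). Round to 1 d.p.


V = 63 / 3.6 = 17.5 m/s
Block traversal time = 1450 / 17.5 = 82.8571 s
Headway = 82.8571 + 12
Headway = 94.9 s

94.9


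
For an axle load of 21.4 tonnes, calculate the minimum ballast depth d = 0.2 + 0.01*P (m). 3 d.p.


d = 0.2 + 0.01 * 21.4
d = 0.2 + 0.214
d = 0.414 m

0.414


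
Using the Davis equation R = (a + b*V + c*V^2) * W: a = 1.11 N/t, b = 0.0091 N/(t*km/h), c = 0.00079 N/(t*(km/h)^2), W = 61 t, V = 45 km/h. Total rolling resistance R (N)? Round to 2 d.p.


b*V = 0.0091 * 45 = 0.4095
c*V^2 = 0.00079 * 2025 = 1.59975
R_per_t = 1.11 + 0.4095 + 1.59975 = 3.11925 N/t
R_total = 3.11925 * 61 = 190.27 N

190.27


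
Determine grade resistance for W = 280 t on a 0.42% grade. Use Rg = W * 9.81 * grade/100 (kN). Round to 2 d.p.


Rg = W * 9.81 * grade / 100
Rg = 280 * 9.81 * 0.42 / 100
Rg = 2746.8 * 0.0042
Rg = 11.54 kN

11.54


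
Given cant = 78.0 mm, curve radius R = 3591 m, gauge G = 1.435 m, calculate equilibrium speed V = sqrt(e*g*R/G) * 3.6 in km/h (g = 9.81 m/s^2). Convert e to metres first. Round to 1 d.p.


Convert cant: e = 78.0 mm = 0.0780 m
V_ms = sqrt(0.0780 * 9.81 * 3591 / 1.435)
V_ms = sqrt(1914.816293) = 43.7586 m/s
V = 43.7586 * 3.6 = 157.5 km/h

157.5


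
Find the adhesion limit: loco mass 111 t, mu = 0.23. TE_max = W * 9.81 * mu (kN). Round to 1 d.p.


TE_max = W * g * mu
TE_max = 111 * 9.81 * 0.23
TE_max = 1088.91 * 0.23
TE_max = 250.4 kN

250.4


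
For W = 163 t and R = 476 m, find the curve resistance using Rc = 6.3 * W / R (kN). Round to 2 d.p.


Rc = 6.3 * W / R
Rc = 6.3 * 163 / 476
Rc = 1026.9 / 476
Rc = 2.16 kN

2.16


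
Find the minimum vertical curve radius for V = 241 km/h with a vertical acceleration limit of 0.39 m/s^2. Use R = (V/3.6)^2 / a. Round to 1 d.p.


Convert speed: V = 241 / 3.6 = 66.9444 m/s
V^2 = 4481.5586 m^2/s^2
R_v = 4481.5586 / 0.39
R_v = 11491.2 m

11491.2


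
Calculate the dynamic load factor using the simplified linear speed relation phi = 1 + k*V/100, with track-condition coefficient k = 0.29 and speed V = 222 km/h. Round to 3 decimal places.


phi = 1 + k * V / 100
phi = 1 + 0.29 * 222 / 100
phi = 1 + 0.6438
phi = 1.644

1.644


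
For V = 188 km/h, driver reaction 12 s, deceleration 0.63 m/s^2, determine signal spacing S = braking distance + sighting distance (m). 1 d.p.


V = 188 / 3.6 = 52.2222 m/s
Braking distance = 52.2222^2 / (2*0.63) = 2164.4131 m
Sighting distance = 52.2222 * 12 = 626.6667 m
S = 2164.4131 + 626.6667 = 2791.1 m

2791.1


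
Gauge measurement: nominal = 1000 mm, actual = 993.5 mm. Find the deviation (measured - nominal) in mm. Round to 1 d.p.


Deviation = measured - nominal
Deviation = 993.5 - 1000
Deviation = -6.5 mm

-6.5


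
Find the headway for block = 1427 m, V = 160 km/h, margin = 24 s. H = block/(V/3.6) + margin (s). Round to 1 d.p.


V = 160 / 3.6 = 44.4444 m/s
Block traversal time = 1427 / 44.4444 = 32.1075 s
Headway = 32.1075 + 24
Headway = 56.1 s

56.1


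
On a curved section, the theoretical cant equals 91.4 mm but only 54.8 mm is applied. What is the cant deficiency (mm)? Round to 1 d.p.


Cant deficiency = equilibrium cant - actual cant
CD = 91.4 - 54.8
CD = 36.6 mm

36.6


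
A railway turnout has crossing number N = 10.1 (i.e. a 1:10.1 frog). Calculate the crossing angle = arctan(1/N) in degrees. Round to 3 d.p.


1/N = 1/10.1 = 0.09901
angle = arctan(0.09901) = 0.098688 rad
angle = 0.098688 * 180/pi = 5.654 degrees

5.654


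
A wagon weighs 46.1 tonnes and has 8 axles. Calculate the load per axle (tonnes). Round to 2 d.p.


Load per axle = total weight / number of axles
Load = 46.1 / 8
Load = 5.76 tonnes

5.76


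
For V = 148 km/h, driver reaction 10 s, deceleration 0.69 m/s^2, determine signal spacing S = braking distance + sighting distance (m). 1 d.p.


V = 148 / 3.6 = 41.1111 m/s
Braking distance = 41.1111^2 / (2*0.69) = 1224.7271 m
Sighting distance = 41.1111 * 10 = 411.1111 m
S = 1224.7271 + 411.1111 = 1635.8 m

1635.8


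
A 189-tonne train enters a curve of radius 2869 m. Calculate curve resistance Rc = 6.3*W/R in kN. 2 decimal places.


Rc = 6.3 * W / R
Rc = 6.3 * 189 / 2869
Rc = 1190.7 / 2869
Rc = 0.42 kN

0.42


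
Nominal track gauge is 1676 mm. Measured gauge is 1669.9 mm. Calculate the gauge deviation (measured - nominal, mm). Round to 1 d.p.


Deviation = measured - nominal
Deviation = 1669.9 - 1676
Deviation = -6.1 mm

-6.1


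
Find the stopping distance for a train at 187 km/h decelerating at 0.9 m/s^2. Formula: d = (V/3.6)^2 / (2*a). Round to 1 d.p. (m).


Convert speed: V = 187 / 3.6 = 51.9444 m/s
V^2 = 2698.2253
d = 2698.2253 / (2 * 0.9)
d = 2698.2253 / 1.8
d = 1499.0 m

1499.0


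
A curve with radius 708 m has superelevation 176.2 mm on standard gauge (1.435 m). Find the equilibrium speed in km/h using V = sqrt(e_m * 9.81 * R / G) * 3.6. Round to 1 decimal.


Convert cant: e = 176.2 mm = 0.1762 m
V_ms = sqrt(0.1762 * 9.81 * 708 / 1.435)
V_ms = sqrt(852.817823) = 29.203 m/s
V = 29.203 * 3.6 = 105.1 km/h

105.1


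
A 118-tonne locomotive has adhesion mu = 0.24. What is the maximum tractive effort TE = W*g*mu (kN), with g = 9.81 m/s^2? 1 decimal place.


TE_max = W * g * mu
TE_max = 118 * 9.81 * 0.24
TE_max = 1157.58 * 0.24
TE_max = 277.8 kN

277.8


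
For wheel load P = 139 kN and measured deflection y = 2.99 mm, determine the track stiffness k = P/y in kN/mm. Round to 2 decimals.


Track stiffness k = P / y
k = 139 / 2.99
k = 46.49 kN/mm

46.49


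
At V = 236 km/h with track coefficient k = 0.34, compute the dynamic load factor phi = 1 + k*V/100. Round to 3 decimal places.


phi = 1 + k * V / 100
phi = 1 + 0.34 * 236 / 100
phi = 1 + 0.8024
phi = 1.802

1.802


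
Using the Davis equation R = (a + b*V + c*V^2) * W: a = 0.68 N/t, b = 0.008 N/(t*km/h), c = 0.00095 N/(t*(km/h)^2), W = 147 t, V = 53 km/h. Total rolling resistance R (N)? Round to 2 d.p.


b*V = 0.008 * 53 = 0.424
c*V^2 = 0.00095 * 2809 = 2.66855
R_per_t = 0.68 + 0.424 + 2.66855 = 3.77255 N/t
R_total = 3.77255 * 147 = 554.56 N

554.56


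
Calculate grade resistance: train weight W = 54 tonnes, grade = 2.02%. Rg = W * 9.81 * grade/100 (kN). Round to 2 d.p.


Rg = W * 9.81 * grade / 100
Rg = 54 * 9.81 * 2.02 / 100
Rg = 529.74 * 0.0202
Rg = 10.70 kN

10.70


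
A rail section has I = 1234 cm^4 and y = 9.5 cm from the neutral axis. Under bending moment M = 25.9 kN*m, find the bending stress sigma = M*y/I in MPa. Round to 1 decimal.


Convert units:
M = 25.9 kN*m = 25900000 N*mm
y = 9.5 cm = 95 mm
I = 1234 cm^4 = 12340000 mm^4
sigma = 25900000 * 95 / 12340000
sigma = 199.4 MPa

199.4


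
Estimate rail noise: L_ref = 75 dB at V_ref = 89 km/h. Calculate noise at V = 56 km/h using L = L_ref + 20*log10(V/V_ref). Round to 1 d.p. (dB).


V/V_ref = 56 / 89 = 0.629213
log10(0.629213) = -0.201202
20 * -0.201202 = -4.024
L = 75 + -4.024 = 71.0 dB

71.0


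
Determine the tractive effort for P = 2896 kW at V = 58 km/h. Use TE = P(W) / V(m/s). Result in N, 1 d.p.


Convert: P = 2896 kW = 2896000 W
V = 58 / 3.6 = 16.1111 m/s
TE = 2896000 / 16.1111
TE = 179751.7 N

179751.7


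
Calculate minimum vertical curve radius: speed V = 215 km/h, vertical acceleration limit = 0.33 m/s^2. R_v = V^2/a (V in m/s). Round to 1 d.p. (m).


Convert speed: V = 215 / 3.6 = 59.7222 m/s
V^2 = 3566.7438 m^2/s^2
R_v = 3566.7438 / 0.33
R_v = 10808.3 m

10808.3


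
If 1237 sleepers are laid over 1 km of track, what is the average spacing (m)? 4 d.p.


Spacing = 1000 m / number of sleepers
Spacing = 1000 / 1237
Spacing = 0.8084 m

0.8084


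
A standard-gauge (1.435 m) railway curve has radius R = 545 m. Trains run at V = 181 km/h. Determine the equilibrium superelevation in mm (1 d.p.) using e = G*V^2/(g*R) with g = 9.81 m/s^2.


Convert speed: V = 181 / 3.6 = 50.2778 m/s
Apply formula: e = 1.435 * 50.2778^2 / (9.81 * 545)
e = 1.435 * 2527.8549 / 5346.45
e = 0.678482 m = 678.5 mm

678.5


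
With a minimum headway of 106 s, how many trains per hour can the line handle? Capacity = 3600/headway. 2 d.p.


Capacity = 3600 / headway
Capacity = 3600 / 106
Capacity = 33.96 trains/hour

33.96
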